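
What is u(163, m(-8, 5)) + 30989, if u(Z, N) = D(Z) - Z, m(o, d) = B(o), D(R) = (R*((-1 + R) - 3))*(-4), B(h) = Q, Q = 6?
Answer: -72842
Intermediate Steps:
B(h) = 6
D(R) = -4*R*(-4 + R) (D(R) = (R*(-4 + R))*(-4) = -4*R*(-4 + R))
m(o, d) = 6
u(Z, N) = -Z + 4*Z*(4 - Z) (u(Z, N) = 4*Z*(4 - Z) - Z = -Z + 4*Z*(4 - Z))
u(163, m(-8, 5)) + 30989 = 163*(15 - 4*163) + 30989 = 163*(15 - 652) + 30989 = 163*(-637) + 30989 = -103831 + 30989 = -72842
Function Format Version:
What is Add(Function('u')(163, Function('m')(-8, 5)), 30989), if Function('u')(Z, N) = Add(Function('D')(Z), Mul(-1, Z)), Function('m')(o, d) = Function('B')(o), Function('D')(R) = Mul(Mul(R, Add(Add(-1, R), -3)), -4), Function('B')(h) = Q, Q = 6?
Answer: -72842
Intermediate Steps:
Function('B')(h) = 6
Function('D')(R) = Mul(-4, R, Add(-4, R)) (Function('D')(R) = Mul(Mul(R, Add(-4, R)), -4) = Mul(-4, R, Add(-4, R)))
Function('m')(o, d) = 6
Function('u')(Z, N) = Add(Mul(-1, Z), Mul(4, Z, Add(4, Mul(-1, Z)))) (Function('u')(Z, N) = Add(Mul(4, Z, Add(4, Mul(-1, Z))), Mul(-1, Z)) = Add(Mul(-1, Z), Mul(4, Z, Add(4, Mul(-1, Z)))))
Add(Function('u')(163, Function('m')(-8, 5)), 30989) = Add(Mul(163, Add(15, Mul(-4, 163))), 30989) = Add(Mul(163, Add(15, -652)), 30989) = Add(Mul(163, -637), 30989) = Add(-103831, 30989) = -72842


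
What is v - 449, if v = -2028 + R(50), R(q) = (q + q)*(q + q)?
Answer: 7523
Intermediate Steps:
R(q) = 4*q**2 (R(q) = (2*q)*(2*q) = 4*q**2)
v = 7972 (v = -2028 + 4*50**2 = -2028 + 4*2500 = -2028 + 10000 = 7972)
v - 449 = 7972 - 449 = 7523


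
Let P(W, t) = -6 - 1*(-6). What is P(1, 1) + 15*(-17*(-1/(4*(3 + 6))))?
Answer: 85/12 ≈ 7.0833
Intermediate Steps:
P(W, t) = 0 (P(W, t) = -6 + 6 = 0)
P(1, 1) + 15*(-17*(-1/(4*(3 + 6)))) = 0 + 15*(-17*(-1/(4*(3 + 6)))) = 0 + 15*(-17/((-4*9))) = 0 + 15*(-17/(-36)) = 0 + 15*(-17*(-1/36)) = 0 + 15*(17/36) = 0 + 85/12 = 85/12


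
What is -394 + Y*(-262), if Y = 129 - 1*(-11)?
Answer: -37074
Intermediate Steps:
Y = 140 (Y = 129 + 11 = 140)
-394 + Y*(-262) = -394 + 140*(-262) = -394 - 36680 = -37074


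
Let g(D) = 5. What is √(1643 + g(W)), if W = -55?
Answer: 4*√103 ≈ 40.596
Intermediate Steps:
√(1643 + g(W)) = √(1643 + 5) = √1648 = 4*√103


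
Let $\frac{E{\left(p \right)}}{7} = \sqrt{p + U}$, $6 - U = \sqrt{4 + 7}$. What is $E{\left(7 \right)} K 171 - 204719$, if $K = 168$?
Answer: $-204719 + 201096 \sqrt{13 - \sqrt{11}} \approx 4.2105 \cdot 10^{5}$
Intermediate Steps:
$U = 6 - \sqrt{11}$ ($U = 6 - \sqrt{4 + 7} = 6 - \sqrt{11} \approx 2.6834$)
$E{\left(p \right)} = 7 \sqrt{6 + p - \sqrt{11}}$ ($E{\left(p \right)} = 7 \sqrt{p + \left(6 - \sqrt{11}\right)} = 7 \sqrt{6 + p - \sqrt{11}}$)
$E{\left(7 \right)} K 171 - 204719 = 7 \sqrt{6 + 7 - \sqrt{11}} \cdot 168 \cdot 171 - 204719 = 7 \sqrt{13 - \sqrt{11}} \cdot 168 \cdot 171 - 204719 = 1176 \sqrt{13 - \sqrt{11}} \cdot 171 - 204719 = 201096 \sqrt{13 - \sqrt{11}} - 204719 = -204719 + 201096 \sqrt{13 - \sqrt{11}}$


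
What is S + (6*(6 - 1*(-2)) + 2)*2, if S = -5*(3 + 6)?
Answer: 55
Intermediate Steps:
S = -45 (S = -5*9 = -45)
S + (6*(6 - 1*(-2)) + 2)*2 = -45 + (6*(6 - 1*(-2)) + 2)*2 = -45 + (6*(6 + 2) + 2)*2 = -45 + (6*8 + 2)*2 = -45 + (48 + 2)*2 = -45 + 50*2 = -45 + 100 = 55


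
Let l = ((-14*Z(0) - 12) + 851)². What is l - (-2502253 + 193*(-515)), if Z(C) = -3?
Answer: 3377809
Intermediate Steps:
l = 776161 (l = ((-14*(-3) - 12) + 851)² = ((42 - 12) + 851)² = (30 + 851)² = 881² = 776161)
l - (-2502253 + 193*(-515)) = 776161 - (-2502253 + 193*(-515)) = 776161 - (-2502253 - 99395) = 776161 - 1*(-2601648) = 776161 + 2601648 = 3377809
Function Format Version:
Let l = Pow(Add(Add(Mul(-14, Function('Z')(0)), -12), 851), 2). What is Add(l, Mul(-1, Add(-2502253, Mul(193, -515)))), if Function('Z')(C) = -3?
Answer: 3377809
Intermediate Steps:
l = 776161 (l = Pow(Add(Add(Mul(-14, -3), -12), 851), 2) = Pow(Add(Add(42, -12), 851), 2) = Pow(Add(30, 851), 2) = Pow(881, 2) = 776161)
Add(l, Mul(-1, Add(-2502253, Mul(193, -515)))) = Add(776161, Mul(-1, Add(-2502253, Mul(193, -515)))) = Add(776161, Mul(-1, Add(-2502253, -99395))) = Add(776161, Mul(-1, -2601648)) = Add(776161, 2601648) = 3377809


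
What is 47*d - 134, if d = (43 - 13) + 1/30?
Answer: 38327/30 ≈ 1277.6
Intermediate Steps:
d = 901/30 (d = 30 + 1/30 = 901/30 ≈ 30.033)
47*d - 134 = 47*(901/30) - 134 = 42347/30 - 134 = 38327/30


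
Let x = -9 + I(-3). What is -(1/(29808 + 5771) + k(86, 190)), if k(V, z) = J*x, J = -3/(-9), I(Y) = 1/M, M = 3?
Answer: 925045/320211 ≈ 2.8889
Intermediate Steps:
I(Y) = ⅓ (I(Y) = 1/3 = ⅓)
x = -26/3 (x = -9 + ⅓ = -26/3 ≈ -8.6667)
J = ⅓ (J = -3*(-⅑) = ⅓ ≈ 0.33333)
k(V, z) = -26/9 (k(V, z) = (⅓)*(-26/3) = -26/9)
-(1/(29808 + 5771) + k(86, 190)) = -(1/(29808 + 5771) - 26/9) = -(1/35579 - 26/9) = -1*(-925045/320211) = 925045/320211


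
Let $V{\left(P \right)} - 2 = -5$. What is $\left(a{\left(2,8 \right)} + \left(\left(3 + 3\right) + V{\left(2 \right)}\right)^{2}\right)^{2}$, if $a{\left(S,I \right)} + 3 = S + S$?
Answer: $100$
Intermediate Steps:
$V{\left(P \right)} = -3$ ($V{\left(P \right)} = 2 - 5 = -3$)
$a{\left(S,I \right)} = -3 + 2 S$ ($a{\left(S,I \right)} = -3 + \left(S + S\right) = -3 + 2 S$)
$\left(a{\left(2,8 \right)} + \left(\left(3 + 3\right) + V{\left(2 \right)}\right)^{2}\right)^{2} = \left(\left(-3 + 2 \cdot 2\right) + \left(\left(3 + 3\right) - 3\right)^{2}\right)^{2} = \left(\left(-3 + 4\right) + \left(6 - 3\right)^{2}\right)^{2} = \left(1 + 3^{2}\right)^{2} = \left(1 + 9\right)^{2} = 10^{2} = 100$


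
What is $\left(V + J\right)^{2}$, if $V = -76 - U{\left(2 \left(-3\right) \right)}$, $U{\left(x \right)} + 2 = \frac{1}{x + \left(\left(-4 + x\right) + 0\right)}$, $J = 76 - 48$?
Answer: $\frac{540225}{256} \approx 2110.3$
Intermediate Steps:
$J = 28$ ($J = 76 - 48 = 28$)
$U{\left(x \right)} = -2 + \frac{1}{-4 + 2 x}$ ($U{\left(x \right)} = -2 + \frac{1}{x + \left(\left(-4 + x\right) + 0\right)} = -2 + \frac{1}{x + \left(-4 + x\right)} = -2 + \frac{1}{-4 + 2 x}$)
$V = - \frac{1183}{16}$ ($V = -76 - \frac{9 - 4 \cdot 2 \left(-3\right)}{2 \left(-2 + 2 \left(-3\right)\right)} = -76 - \frac{9 - -24}{2 \left(-2 - 6\right)} = -76 - \frac{9 + 24}{2 \left(-8\right)} = -76 - \frac{1}{2} \left(- \frac{1}{8}\right) 33 = -76 - - \frac{33}{16} = -76 + \frac{33}{16} = - \frac{1183}{16} \approx -73.938$)
$\left(V + J\right)^{2} = \left(- \frac{1183}{16} + 28\right)^{2} = \left(- \frac{735}{16}\right)^{2} = \frac{540225}{256}$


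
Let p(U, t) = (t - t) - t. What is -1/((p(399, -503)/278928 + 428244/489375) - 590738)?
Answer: 5055570000/2986512877497109 ≈ 1.6928e-6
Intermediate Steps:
p(U, t) = -t (p(U, t) = 0 - t = -t)
-1/((p(399, -503)/278928 + 428244/489375) - 590738) = -1/((-1*(-503)/278928 + 428244/489375) - 590738) = -1/((503*(1/278928) + 428244*(1/489375)) - 590738) = -1/((503/278928 + 142748/163125) - 590738) = -1/(4433162891/5055570000 - 590738) = -1/(-2986512877497109/5055570000) = -1*(-5055570000/2986512877497109) = 5055570000/2986512877497109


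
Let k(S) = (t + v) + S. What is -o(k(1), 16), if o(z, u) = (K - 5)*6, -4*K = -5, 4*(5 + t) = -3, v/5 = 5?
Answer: 45/2 ≈ 22.500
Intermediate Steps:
v = 25 (v = 5*5 = 25)
t = -23/4 (t = -5 + (¼)*(-3) = -5 - ¾ = -23/4 ≈ -5.7500)
K = 5/4 (K = -¼*(-5) = 5/4 ≈ 1.2500)
k(S) = 77/4 + S (k(S) = (-23/4 + 25) + S = 77/4 + S)
o(z, u) = -45/2 (o(z, u) = (5/4 - 5)*6 = -15/4*6 = -45/2)
-o(k(1), 16) = -1*(-45/2) = 45/2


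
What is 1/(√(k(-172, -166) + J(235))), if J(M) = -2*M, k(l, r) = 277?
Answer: -I*√193/193 ≈ -0.071982*I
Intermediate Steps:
1/(√(k(-172, -166) + J(235))) = 1/(√(277 - 2*235)) = 1/(√(277 - 470)) = 1/(√(-193)) = 1/(I*√193) = -I*√193/193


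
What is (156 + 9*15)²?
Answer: 84681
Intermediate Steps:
(156 + 9*15)² = (156 + 135)² = 291² = 84681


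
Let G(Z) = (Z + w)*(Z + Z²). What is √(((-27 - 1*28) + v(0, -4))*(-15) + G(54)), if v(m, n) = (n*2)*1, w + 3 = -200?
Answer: 3*I*√49065 ≈ 664.52*I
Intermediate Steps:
w = -203 (w = -3 - 200 = -203)
v(m, n) = 2*n (v(m, n) = (2*n)*1 = 2*n)
G(Z) = (-203 + Z)*(Z + Z²) (G(Z) = (Z - 203)*(Z + Z²) = (-203 + Z)*(Z + Z²))
√(((-27 - 1*28) + v(0, -4))*(-15) + G(54)) = √(((-27 - 1*28) + 2*(-4))*(-15) + 54*(-203 + 54² - 202*54)) = √(((-27 - 28) - 8)*(-15) + 54*(-203 + 2916 - 10908)) = √((-55 - 8)*(-15) + 54*(-8195)) = √(-63*(-15) - 442530) = √(945 - 442530) = √(-441585) = 3*I*√49065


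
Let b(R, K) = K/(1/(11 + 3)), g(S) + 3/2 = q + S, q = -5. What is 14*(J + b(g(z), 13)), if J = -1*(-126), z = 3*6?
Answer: 4312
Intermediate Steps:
z = 18
J = 126
g(S) = -13/2 + S (g(S) = -3/2 + (-5 + S) = -13/2 + S)
b(R, K) = 14*K (b(R, K) = K/(1/14) = K*14 = 14*K)
14*(J + b(g(z), 13)) = 14*(126 + 14*13) = 14*(126 + 182) = 14*308 = 4312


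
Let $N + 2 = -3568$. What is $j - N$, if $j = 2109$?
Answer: $5679$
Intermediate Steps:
$N = -3570$ ($N = -2 - 3568 = -3570$)
$j - N = 2109 - -3570 = 2109 + 3570 = 5679$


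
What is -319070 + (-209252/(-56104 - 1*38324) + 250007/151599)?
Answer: -380624371828258/1192932531 ≈ -3.1907e+5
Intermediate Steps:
-319070 + (-209252/(-56104 - 1*38324) + 250007/151599) = -319070 + (-209252/(-56104 - 38324) + 250007*(1/151599)) = -319070 + (-209252/(-94428) + 250007/151599) = -319070 + (-209252*(-1/94428) + 250007/151599) = -319070 + (52313/23607 + 250007/151599) = -319070 + 4610837912/1192932531 = -380624371828258/1192932531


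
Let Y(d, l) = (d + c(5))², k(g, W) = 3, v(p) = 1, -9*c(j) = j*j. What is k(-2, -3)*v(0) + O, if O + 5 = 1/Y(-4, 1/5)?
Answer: -7361/3721 ≈ -1.9782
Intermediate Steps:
c(j) = -j²/9 (c(j) = -j*j/9 = -j²/9)
Y(d, l) = (-25/9 + d)² (Y(d, l) = (d - ⅑*5²)² = (d - ⅑*25)² = (d - 25/9)² = (-25/9 + d)²)
O = -18524/3721 (O = -5 + 1/((-25 + 9*(-4))²/81) = -5 + 1/((-25 - 36)²/81) = -5 + 1/((1/81)*(-61)²) = -5 + 1/((1/81)*3721) = -5 + 1/(3721/81) = -5 + 81/3721 = -18524/3721 ≈ -4.9782)
k(-2, -3)*v(0) + O = 3*1 - 18524/3721 = 3 - 18524/3721 = -7361/3721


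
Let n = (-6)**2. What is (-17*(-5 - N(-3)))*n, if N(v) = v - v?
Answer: 3060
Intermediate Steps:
N(v) = 0
n = 36
(-17*(-5 - N(-3)))*n = -17*(-5 - 1*0)*36 = -17*(-5 + 0)*36 = -17*(-5)*36 = 85*36 = 3060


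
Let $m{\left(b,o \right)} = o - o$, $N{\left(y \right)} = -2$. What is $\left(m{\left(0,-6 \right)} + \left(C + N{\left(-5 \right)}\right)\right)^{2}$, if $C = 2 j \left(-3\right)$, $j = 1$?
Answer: $64$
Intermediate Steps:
$C = -6$ ($C = 2 \cdot 1 \left(-3\right) = 2 \left(-3\right) = -6$)
$m{\left(b,o \right)} = 0$
$\left(m{\left(0,-6 \right)} + \left(C + N{\left(-5 \right)}\right)\right)^{2} = \left(0 - 8\right)^{2} = \left(-8\right)^{2} = 64$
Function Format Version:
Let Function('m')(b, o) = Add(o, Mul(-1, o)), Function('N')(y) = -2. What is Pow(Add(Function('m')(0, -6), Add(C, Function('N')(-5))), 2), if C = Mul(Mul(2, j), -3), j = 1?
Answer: 64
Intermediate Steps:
C = -6 (C = Mul(Mul(2, 1), -3) = Mul(2, -3) = -6)
Function('m')(b, o) = 0
Pow(Add(Function('m')(0, -6), Add(C, Function('N')(-5))), 2) = Pow(Add(0, Add(-6, -2)), 2) = Pow(Add(0, -8), 2) = Pow(-8, 2) = 64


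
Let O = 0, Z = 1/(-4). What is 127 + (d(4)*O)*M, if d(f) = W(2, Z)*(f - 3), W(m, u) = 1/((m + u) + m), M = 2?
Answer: 127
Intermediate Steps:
Z = -1/4 ≈ -0.25000
W(m, u) = 1/(u + 2*m)
d(f) = -4/5 + 4*f/15 (d(f) = (f - 3)/(-1/4 + 2*2) = (-3 + f)/(-1/4 + 4) = (-3 + f)/(15/4) = 4*(-3 + f)/15 = -4/5 + 4*f/15)
127 + (d(4)*O)*M = 127 + ((-4/5 + (4/15)*4)*0)*2 = 127 + ((-4/5 + 16/15)*0)*2 = 127 + ((4/15)*0)*2 = 127 + 0*2 = 127 + 0 = 127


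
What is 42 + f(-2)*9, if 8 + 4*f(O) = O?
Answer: 39/2 ≈ 19.500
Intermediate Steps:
f(O) = -2 + O/4
42 + f(-2)*9 = 42 + (-2 + (¼)*(-2))*9 = 42 + (-2 - ½)*9 = 42 - 5/2*9 = 42 - 45/2 = 39/2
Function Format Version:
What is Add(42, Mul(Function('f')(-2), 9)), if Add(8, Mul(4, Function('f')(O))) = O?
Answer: Rational(39, 2) ≈ 19.500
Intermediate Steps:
Function('f')(O) = Add(-2, Mul(Rational(1, 4), O))
Add(42, Mul(Function('f')(-2), 9)) = Add(42, Mul(Add(-2, Mul(Rational(1, 4), -2)), 9)) = Add(42, Mul(Add(-2, Rational(-1, 2)), 9)) = Add(42, Mul(Rational(-5, 2), 9)) = Add(42, Rational(-45, 2)) = Rational(39, 2)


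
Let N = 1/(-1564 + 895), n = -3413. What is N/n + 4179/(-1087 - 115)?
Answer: -9541896961/2744522994 ≈ -3.4767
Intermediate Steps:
N = -1/669 (N = 1/(-669) = -1/669 ≈ -0.0014948)
N/n + 4179/(-1087 - 115) = -1/669/(-3413) + 4179/(-1087 - 115) = -1/669*(-1/3413) + 4179/(-1202) = 1/2283297 + 4179*(-1/1202) = 1/2283297 - 4179/1202 = -9541896961/2744522994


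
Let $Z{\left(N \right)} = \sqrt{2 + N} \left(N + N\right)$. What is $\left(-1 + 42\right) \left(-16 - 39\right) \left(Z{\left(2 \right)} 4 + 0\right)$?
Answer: $-72160$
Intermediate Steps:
$Z{\left(N \right)} = 2 N \sqrt{2 + N}$ ($Z{\left(N \right)} = \sqrt{2 + N} 2 N = 2 N \sqrt{2 + N}$)
$\left(-1 + 42\right) \left(-16 - 39\right) \left(Z{\left(2 \right)} 4 + 0\right) = \left(-1 + 42\right) \left(-16 - 39\right) \left(2 \cdot 2 \sqrt{2 + 2} \cdot 4 + 0\right) = 41 \left(-55\right) \left(2 \cdot 2 \sqrt{4} \cdot 4 + 0\right) = - 2255 \left(2 \cdot 2 \cdot 2 \cdot 4 + 0\right) = - 2255 \left(8 \cdot 4 + 0\right) = - 2255 \left(32 + 0\right) = \left(-2255\right) 32 = -72160$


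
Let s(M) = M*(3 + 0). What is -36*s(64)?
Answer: -6912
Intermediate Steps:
s(M) = 3*M (s(M) = M*3 = 3*M)
-36*s(64) = -36*3*64 = -36*192 = -1*6912 = -6912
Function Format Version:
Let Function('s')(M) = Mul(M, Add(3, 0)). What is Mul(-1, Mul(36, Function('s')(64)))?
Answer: -6912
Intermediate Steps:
Function('s')(M) = Mul(3, M) (Function('s')(M) = Mul(M, 3) = Mul(3, M))
Mul(-1, Mul(36, Function('s')(64))) = Mul(-1, Mul(36, Mul(3, 64))) = Mul(-1, Mul(36, 192)) = Mul(-1, 6912) = -6912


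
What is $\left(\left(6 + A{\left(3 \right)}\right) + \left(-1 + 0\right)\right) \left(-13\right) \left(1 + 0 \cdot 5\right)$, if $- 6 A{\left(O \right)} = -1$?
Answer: $- \frac{403}{6} \approx -67.167$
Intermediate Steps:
$A{\left(O \right)} = \frac{1}{6}$ ($A{\left(O \right)} = \left(- \frac{1}{6}\right) \left(-1\right) = \frac{1}{6}$)
$\left(\left(6 + A{\left(3 \right)}\right) + \left(-1 + 0\right)\right) \left(-13\right) \left(1 + 0 \cdot 5\right) = \left(\left(6 + \frac{1}{6}\right) + \left(-1 + 0\right)\right) \left(-13\right) \left(1 + 0 \cdot 5\right) = \left(\frac{37}{6} - 1\right) \left(-13\right) \left(1 + 0\right) = \frac{31}{6} \left(-13\right) 1 = \left(- \frac{403}{6}\right) 1 = - \frac{403}{6}$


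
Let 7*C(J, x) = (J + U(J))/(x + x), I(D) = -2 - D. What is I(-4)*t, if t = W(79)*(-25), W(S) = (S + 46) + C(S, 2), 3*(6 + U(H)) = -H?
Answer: -19000/3 ≈ -6333.3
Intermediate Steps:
U(H) = -6 - H/3 (U(H) = -6 + (-H)/3 = -6 - H/3)
C(J, x) = (-6 + 2*J/3)/(14*x) (C(J, x) = ((J + (-6 - J/3))/(x + x))/7 = ((-6 + 2*J/3)/((2*x)))/7 = ((-6 + 2*J/3)*(1/(2*x)))/7 = ((-6 + 2*J/3)/(2*x))/7 = (-6 + 2*J/3)/(14*x))
W(S) = 641/14 + 43*S/42 (W(S) = (S + 46) + (1/21)*(-9 + S)/2 = (46 + S) + (1/21)*(½)*(-9 + S) = (46 + S) + (-3/14 + S/42) = 641/14 + 43*S/42)
t = -9500/3 (t = (641/14 + (43/42)*79)*(-25) = (641/14 + 3397/42)*(-25) = (380/3)*(-25) = -9500/3 ≈ -3166.7)
I(-4)*t = (-2 - 1*(-4))*(-9500/3) = (-2 + 4)*(-9500/3) = 2*(-9500/3) = -19000/3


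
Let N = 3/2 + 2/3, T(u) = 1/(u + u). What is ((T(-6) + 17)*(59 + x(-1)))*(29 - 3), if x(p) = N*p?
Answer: 899899/36 ≈ 24997.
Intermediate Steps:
T(u) = 1/(2*u)
N = 13/6 (N = 3*(½) + 2*(⅓) = 3/2 + ⅔ = 13/6 ≈ 2.1667)
x(p) = 13*p/6
((T(-6) + 17)*(59 + x(-1)))*(29 - 3) = (((½)/(-6) + 17)*(59 + (13/6)*(-1)))*(29 - 3) = (((½)*(-⅙) + 17)*(59 - 13/6))*26 = ((-1/12 + 17)*(341/6))*26 = ((203/12)*(341/6))*26 = (69223/72)*26 = 899899/36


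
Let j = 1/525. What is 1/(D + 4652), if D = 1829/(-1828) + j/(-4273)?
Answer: 4100798100/19072809717947 ≈ 0.00021501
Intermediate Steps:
j = 1/525 ≈ 0.0019048
D = -4103043253/4100798100 (D = 1829/(-1828) + (1/525)/(-4273) = 1829*(-1/1828) + (1/525)*(-1/4273) = -1829/1828 - 1/2243325 = -4103043253/4100798100 ≈ -1.0005)
1/(D + 4652) = 1/(-4103043253/4100798100 + 4652) = 1/(19072809717947/4100798100) = 4100798100/19072809717947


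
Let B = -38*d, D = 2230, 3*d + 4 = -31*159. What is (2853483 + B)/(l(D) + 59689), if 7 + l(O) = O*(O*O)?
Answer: 8747903/33268880046 ≈ 0.00026295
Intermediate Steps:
d = -4933/3 (d = -4/3 + (-31*159)/3 = -4/3 + (⅓)*(-4929) = -4/3 - 1643 = -4933/3 ≈ -1644.3)
B = 187454/3 (B = -38*(-4933/3) = 187454/3 ≈ 62485.)
l(O) = -7 + O³ (l(O) = -7 + O*(O*O) = -7 + O*O² = -7 + O³)
(2853483 + B)/(l(D) + 59689) = (2853483 + 187454/3)/((-7 + 2230³) + 59689) = 8747903/(3*((-7 + 11089567000) + 59689)) = 8747903/(3*(11089566993 + 59689)) = (8747903/3)/11089626682 = (8747903/3)*(1/11089626682) = 8747903/33268880046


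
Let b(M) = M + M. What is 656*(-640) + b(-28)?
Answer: -419896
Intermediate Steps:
b(M) = 2*M
656*(-640) + b(-28) = 656*(-640) + 2*(-28) = -419840 - 56 = -419896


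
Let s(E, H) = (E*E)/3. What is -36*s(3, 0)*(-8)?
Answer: 864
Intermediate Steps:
s(E, H) = E**2/3 (s(E, H) = E**2*(1/3) = E**2/3)
-36*s(3, 0)*(-8) = -12*3**2*(-8) = -12*9*(-8) = -36*3*(-8) = -108*(-8) = 864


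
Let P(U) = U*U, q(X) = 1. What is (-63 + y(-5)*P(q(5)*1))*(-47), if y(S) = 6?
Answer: 2679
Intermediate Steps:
P(U) = U²
(-63 + y(-5)*P(q(5)*1))*(-47) = (-63 + 6*(1*1)²)*(-47) = (-63 + 6*1²)*(-47) = (-63 + 6*1)*(-47) = (-63 + 6)*(-47) = -57*(-47) = 2679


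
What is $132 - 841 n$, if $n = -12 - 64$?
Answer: $64048$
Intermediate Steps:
$n = -76$ ($n = -12 - 64 = -76$)
$132 - 841 n = 132 - -63916 = 132 + 63916 = 64048$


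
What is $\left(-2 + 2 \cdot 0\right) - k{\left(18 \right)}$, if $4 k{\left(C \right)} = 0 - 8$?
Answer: $0$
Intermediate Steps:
$k{\left(C \right)} = -2$ ($k{\left(C \right)} = \frac{0 - 8}{4} = \frac{1}{4} \left(-8\right) = -2$)
$\left(-2 + 2 \cdot 0\right) - k{\left(18 \right)} = \left(-2 + 2 \cdot 0\right) - -2 = \left(-2 + 0\right) + 2 = -2 + 2 = 0$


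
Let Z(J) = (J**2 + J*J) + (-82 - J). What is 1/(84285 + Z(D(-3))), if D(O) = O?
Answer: 1/84224 ≈ 1.1873e-5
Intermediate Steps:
Z(J) = -82 - J + 2*J**2 (Z(J) = (J**2 + J**2) + (-82 - J) = 2*J**2 + (-82 - J) = -82 - J + 2*J**2)
1/(84285 + Z(D(-3))) = 1/(84285 + (-82 - 1*(-3) + 2*(-3)**2)) = 1/(84285 + (-82 + 3 + 2*9)) = 1/(84285 + (-82 + 3 + 18)) = 1/(84285 - 61) = 1/84224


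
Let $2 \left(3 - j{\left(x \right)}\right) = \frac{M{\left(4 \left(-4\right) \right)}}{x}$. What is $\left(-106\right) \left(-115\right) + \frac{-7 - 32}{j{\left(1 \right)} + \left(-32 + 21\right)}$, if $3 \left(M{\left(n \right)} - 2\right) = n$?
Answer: $\frac{231727}{19} \approx 12196.0$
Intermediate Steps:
$M{\left(n \right)} = 2 + \frac{n}{3}$
$j{\left(x \right)} = 3 + \frac{5}{3 x}$ ($j{\left(x \right)} = 3 - \frac{\left(2 + \frac{4 \left(-4\right)}{3}\right) \frac{1}{x}}{2} = 3 - \frac{\left(2 + \frac{1}{3} \left(-16\right)\right) \frac{1}{x}}{2} = 3 - \frac{\left(2 - \frac{16}{3}\right) \frac{1}{x}}{2} = 3 - \frac{\left(- \frac{10}{3}\right) \frac{1}{x}}{2} = 3 + \frac{5}{3 x}$)
$\left(-106\right) \left(-115\right) + \frac{-7 - 32}{j{\left(1 \right)} + \left(-32 + 21\right)} = \left(-106\right) \left(-115\right) + \frac{-7 - 32}{\left(3 + \frac{5}{3 \cdot 1}\right) + \left(-32 + 21\right)} = 12190 - \frac{39}{\left(3 + \frac{5}{3} \cdot 1\right) - 11} = 12190 - \frac{39}{\left(3 + \frac{5}{3}\right) - 11} = 12190 - \frac{39}{\frac{14}{3} - 11} = 12190 - \frac{39}{- \frac{19}{3}} = 12190 - - \frac{117}{19} = 12190 + \frac{117}{19} = \frac{231727}{19}$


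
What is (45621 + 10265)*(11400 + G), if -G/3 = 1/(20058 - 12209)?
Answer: 5000600871942/7849 ≈ 6.3710e+8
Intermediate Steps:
G = -3/7849 (G = -3/(20058 - 12209) = -3/7849 ≈ -0.00038221)
(45621 + 10265)*(11400 + G) = (45621 + 10265)*(11400 - 3/7849) = 55886*(89478597/7849) = 5000600871942/7849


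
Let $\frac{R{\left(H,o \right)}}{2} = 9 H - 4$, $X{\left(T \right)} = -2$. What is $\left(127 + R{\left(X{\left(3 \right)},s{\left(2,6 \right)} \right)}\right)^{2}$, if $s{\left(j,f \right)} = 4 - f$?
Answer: $6889$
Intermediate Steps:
$R{\left(H,o \right)} = -8 + 18 H$ ($R{\left(H,o \right)} = 2 \left(9 H - 4\right) = 2 \left(-4 + 9 H\right) = -8 + 18 H$)
$\left(127 + R{\left(X{\left(3 \right)},s{\left(2,6 \right)} \right)}\right)^{2} = \left(127 + \left(-8 + 18 \left(-2\right)\right)\right)^{2} = \left(127 - 44\right)^{2} = 83^{2} = 6889$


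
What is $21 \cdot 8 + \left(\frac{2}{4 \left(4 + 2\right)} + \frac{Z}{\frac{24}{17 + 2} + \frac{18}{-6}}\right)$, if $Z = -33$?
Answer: $\frac{2245}{12} \approx 187.08$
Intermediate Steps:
$21 \cdot 8 + \left(\frac{2}{4 \left(4 + 2\right)} + \frac{Z}{\frac{24}{17 + 2} + \frac{18}{-6}}\right) = 21 \cdot 8 - \left(- 2 \frac{1}{4 \left(4 + 2\right)} + \frac{33}{\frac{24}{17 + 2} + \frac{18}{-6}}\right) = 168 - \left(- \frac{1}{12} + \frac{33}{\frac{24}{19} + 18 \left(- \frac{1}{6}\right)}\right) = 168 - \left(- \frac{1}{12} + \frac{33}{24 \cdot \frac{1}{19} - 3}\right) = 168 - \left(- \frac{1}{12} + \frac{33}{\frac{24}{19} - 3}\right) = 168 - \left(- \frac{1}{12} + \frac{33}{- \frac{33}{19}}\right) = 168 + \left(\frac{1}{12} - -19\right) = 168 + \left(\frac{1}{12} + 19\right) = 168 + \frac{229}{12} = \frac{2245}{12}$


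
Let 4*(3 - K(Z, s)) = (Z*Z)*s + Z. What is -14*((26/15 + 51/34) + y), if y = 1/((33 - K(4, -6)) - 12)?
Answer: -637/15 ≈ -42.467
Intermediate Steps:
K(Z, s) = 3 - Z/4 - s*Z²/4 (K(Z, s) = 3 - ((Z*Z)*s + Z)/4 = 3 - (Z²*s + Z)/4 = 3 - (s*Z² + Z)/4 = 3 - (Z + s*Z²)/4 = 3 + (-Z/4 - s*Z²/4) = 3 - Z/4 - s*Z²/4)
y = -⅕ (y = 1/((33 - (3 - ¼*4 - ¼*(-6)*4²)) - 12) = 1/((33 - (3 - 1 - ¼*(-6)*16)) - 12) = 1/((33 - (3 - 1 + 24)) - 12) = 1/((33 - 1*26) - 12) = 1/((33 - 26) - 12) = 1/(7 - 12) = 1/(-5) = -⅕ ≈ -0.20000)
-14*((26/15 + 51/34) + y) = -14*((26/15 + 51/34) - ⅕) = -14*((26*(1/15) + 51*(1/34)) - ⅕) = -14*((26/15 + 3/2) - ⅕) = -14*(97/30 - ⅕) = -14*91/30 = -637/15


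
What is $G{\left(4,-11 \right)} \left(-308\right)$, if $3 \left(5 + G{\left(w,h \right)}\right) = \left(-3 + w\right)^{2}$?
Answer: $\frac{4312}{3} \approx 1437.3$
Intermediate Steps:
$G{\left(w,h \right)} = -5 + \frac{\left(-3 + w\right)^{2}}{3}$
$G{\left(4,-11 \right)} \left(-308\right) = \left(-5 + \frac{\left(-3 + 4\right)^{2}}{3}\right) \left(-308\right) = \left(-5 + \frac{1^{2}}{3}\right) \left(-308\right) = \left(-5 + \frac{1}{3} \cdot 1\right) \left(-308\right) = \left(-5 + \frac{1}{3}\right) \left(-308\right) = \left(- \frac{14}{3}\right) \left(-308\right) = \frac{4312}{3}$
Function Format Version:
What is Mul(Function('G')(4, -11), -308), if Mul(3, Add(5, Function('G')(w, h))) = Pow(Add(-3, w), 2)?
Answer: Rational(4312, 3) ≈ 1437.3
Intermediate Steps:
Function('G')(w, h) = Add(-5, Mul(Rational(1, 3), Pow(Add(-3, w), 2)))
Mul(Function('G')(4, -11), -308) = Mul(Add(-5, Mul(Rational(1, 3), Pow(Add(-3, 4), 2))), -308) = Mul(Add(-5, Mul(Rational(1, 3), Pow(1, 2))), -308) = Mul(Add(-5, Mul(Rational(1, 3), 1)), -308) = Mul(Add(-5, Rational(1, 3)), -308) = Mul(Rational(-14, 3), -308) = Rational(4312, 3)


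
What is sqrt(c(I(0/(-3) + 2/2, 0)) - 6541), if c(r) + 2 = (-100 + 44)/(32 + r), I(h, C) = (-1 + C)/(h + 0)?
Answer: I*sqrt(6289559)/31 ≈ 80.9*I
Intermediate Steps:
I(h, C) = (-1 + C)/h
c(r) = -2 - 56/(32 + r) (c(r) = -2 + (-100 + 44)/(32 + r) = -2 - 56/(32 + r))
sqrt(c(I(0/(-3) + 2/2, 0)) - 6541) = sqrt(2*(-60 - (-1 + 0)/(0/(-3) + 2/2))/(32 + (-1 + 0)/(0/(-3) + 2/2)) - 6541) = sqrt(2*(-60 - (-1)/(0*(-1/3) + 2*(1/2)))/(32 - 1/(0*(-1/3) + 2*(1/2))) - 6541) = sqrt(2*(-60 - (-1)/(0 + 1))/(32 - 1/(0 + 1)) - 6541) = sqrt(2*(-60 - (-1)/1)/(32 - 1/1) - 6541) = sqrt(2*(-60 - (-1))/(32 + 1*(-1)) - 6541) = sqrt(2*(-60 - 1*(-1))/(32 - 1) - 6541) = sqrt(2*(-60 + 1)/31 - 6541) = sqrt(2*(1/31)*(-59) - 6541) = sqrt(-118/31 - 6541) = sqrt(-202889/31) = I*sqrt(6289559)/31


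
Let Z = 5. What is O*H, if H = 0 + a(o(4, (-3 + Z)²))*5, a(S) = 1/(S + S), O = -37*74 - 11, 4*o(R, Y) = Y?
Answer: -13745/2 ≈ -6872.5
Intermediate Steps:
o(R, Y) = Y/4
O = -2749 (O = -2738 - 11 = -2749)
a(S) = 1/(2*S)
H = 5/2 (H = 0 + (1/(2*(((-3 + 5)²/4))))*5 = 0 + (1/(2*(((¼)*2²))))*5 = 0 + (1/(2*(((¼)*4))))*5 = 0 + ((½)/1)*5 = 0 + ((½)*1)*5 = 0 + (½)*5 = 0 + 5/2 = 5/2 ≈ 2.5000)
O*H = -2749*5/2 = -13745/2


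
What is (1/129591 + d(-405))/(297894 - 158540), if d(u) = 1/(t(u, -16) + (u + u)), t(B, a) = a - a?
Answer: -14309/1625312179260 ≈ -8.8039e-9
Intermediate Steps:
t(B, a) = 0
d(u) = 1/(2*u) (d(u) = 1/(0 + (u + u)) = 1/(0 + 2*u) = 1/(2*u))
(1/129591 + d(-405))/(297894 - 158540) = (1/129591 + (½)/(-405))/(297894 - 158540) = (1/129591 + (½)*(-1/405))/139354 = (1/129591 - 1/810)*(1/139354) = -14309/11663190*1/139354 = -14309/1625312179260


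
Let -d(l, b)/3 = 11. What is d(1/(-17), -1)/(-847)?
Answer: 3/77 ≈ 0.038961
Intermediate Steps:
d(l, b) = -33 (d(l, b) = -3*11 = -33)
d(1/(-17), -1)/(-847) = -33/(-847) = -33*(-1/847) = 3/77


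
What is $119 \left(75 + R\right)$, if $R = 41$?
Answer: $13804$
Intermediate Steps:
$119 \left(75 + R\right) = 119 \left(75 + 41\right) = 119 \cdot 116 = 13804$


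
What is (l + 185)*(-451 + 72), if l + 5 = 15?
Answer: -73905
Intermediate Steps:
l = 10 (l = -5 + 15 = 10)
(l + 185)*(-451 + 72) = (10 + 185)*(-451 + 72) = 195*(-379) = -73905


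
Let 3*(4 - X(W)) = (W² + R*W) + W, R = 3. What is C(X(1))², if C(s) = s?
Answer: 49/9 ≈ 5.4444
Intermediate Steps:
X(W) = 4 - 4*W/3 - W²/3 (X(W) = 4 - ((W² + 3*W) + W)/3 = 4 - (W² + 4*W)/3 = 4 + (-4*W/3 - W²/3) = 4 - 4*W/3 - W²/3)
C(X(1))² = (4 - 4/3*1 - ⅓*1²)² = (4 - 4/3 - ⅓*1)² = (4 - 4/3 - ⅓)² = (7/3)² = 49/9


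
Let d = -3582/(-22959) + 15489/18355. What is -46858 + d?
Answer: -2194013665361/46823605 ≈ -46857.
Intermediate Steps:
d = 46817729/46823605 (d = -3582*(-1/22959) + 15489*(1/18355) = 398/2551 + 15489/18355 = 46817729/46823605 ≈ 0.99987)
-46858 + d = -46858 + 46817729/46823605 = -2194013665361/46823605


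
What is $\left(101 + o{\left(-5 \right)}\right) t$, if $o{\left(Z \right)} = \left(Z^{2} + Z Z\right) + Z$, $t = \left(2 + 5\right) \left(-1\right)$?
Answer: $-1022$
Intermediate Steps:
$t = -7$ ($t = 7 \left(-1\right) = -7$)
$o{\left(Z \right)} = Z + 2 Z^{2}$ ($o{\left(Z \right)} = \left(Z^{2} + Z^{2}\right) + Z = 2 Z^{2} + Z = Z + 2 Z^{2}$)
$\left(101 + o{\left(-5 \right)}\right) t = \left(101 - 5 \left(1 + 2 \left(-5\right)\right)\right) \left(-7\right) = \left(101 - 5 \left(1 - 10\right)\right) \left(-7\right) = \left(101 - -45\right) \left(-7\right) = \left(101 + 45\right) \left(-7\right) = 146 \left(-7\right) = -1022$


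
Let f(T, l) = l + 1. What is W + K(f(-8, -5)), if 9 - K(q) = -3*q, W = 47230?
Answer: 47227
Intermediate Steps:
f(T, l) = 1 + l
K(q) = 9 + 3*q (K(q) = 9 - (-3)*q = 9 + 3*q)
W + K(f(-8, -5)) = 47230 + (9 + 3*(1 - 5)) = 47230 + (9 + 3*(-4)) = 47230 + (9 - 12) = 47230 - 3 = 47227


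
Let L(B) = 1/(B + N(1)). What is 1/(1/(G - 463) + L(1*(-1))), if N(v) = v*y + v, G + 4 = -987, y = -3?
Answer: -4362/1457 ≈ -2.9938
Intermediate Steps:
G = -991 (G = -4 - 987 = -991)
N(v) = -2*v (N(v) = v*(-3) + v = -3*v + v = -2*v)
L(B) = 1/(-2 + B) (L(B) = 1/(B - 2*1) = 1/(B - 2) = 1/(-2 + B))
1/(1/(G - 463) + L(1*(-1))) = 1/(1/(-991 - 463) + 1/(-2 + 1*(-1))) = 1/(1/(-1454) + 1/(-2 - 1)) = 1/(-1/1454 + 1/(-3)) = 1/(-1/1454 - ⅓) = 1/(-1457/4362) = -4362/1457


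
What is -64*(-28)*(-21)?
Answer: -37632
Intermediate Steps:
-64*(-28)*(-21) = 1792*(-21) = -37632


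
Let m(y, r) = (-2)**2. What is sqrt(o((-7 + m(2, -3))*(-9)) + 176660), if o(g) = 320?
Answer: 2*sqrt(44245) ≈ 420.69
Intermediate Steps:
m(y, r) = 4
sqrt(o((-7 + m(2, -3))*(-9)) + 176660) = sqrt(320 + 176660) = sqrt(176980) = 2*sqrt(44245)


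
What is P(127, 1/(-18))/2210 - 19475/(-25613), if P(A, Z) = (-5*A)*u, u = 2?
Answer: 1051124/5660473 ≈ 0.18570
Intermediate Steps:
P(A, Z) = -10*A (P(A, Z) = -5*A*2 = -10*A)
P(127, 1/(-18))/2210 - 19475/(-25613) = -10*127/2210 - 19475/(-25613) = -1270*1/2210 - 19475*(-1/25613) = -127/221 + 19475/25613 = 1051124/5660473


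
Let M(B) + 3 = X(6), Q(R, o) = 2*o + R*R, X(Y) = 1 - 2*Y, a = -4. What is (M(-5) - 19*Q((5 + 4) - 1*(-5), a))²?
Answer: 12859396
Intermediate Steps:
Q(R, o) = R² + 2*o (Q(R, o) = 2*o + R² = R² + 2*o)
M(B) = -14 (M(B) = -3 + (1 - 2*6) = -3 + (1 - 12) = -3 - 11 = -14)
(M(-5) - 19*Q((5 + 4) - 1*(-5), a))² = (-14 - 19*(((5 + 4) - 1*(-5))² + 2*(-4)))² = (-14 - 19*((9 + 5)² - 8))² = (-14 - 19*(14² - 8))² = (-14 - 19*(196 - 8))² = (-14 - 19*188)² = (-14 - 3572)² = (-3586)² = 12859396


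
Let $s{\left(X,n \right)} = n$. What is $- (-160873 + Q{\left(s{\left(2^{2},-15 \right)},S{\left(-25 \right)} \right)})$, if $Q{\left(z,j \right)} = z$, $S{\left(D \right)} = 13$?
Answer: $160888$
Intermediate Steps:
$- (-160873 + Q{\left(s{\left(2^{2},-15 \right)},S{\left(-25 \right)} \right)}) = - (-160873 - 15) = \left(-1\right) \left(-160888\right) = 160888$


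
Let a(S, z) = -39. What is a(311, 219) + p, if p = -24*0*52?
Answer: -39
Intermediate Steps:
p = 0 (p = 0*52 = 0)
a(311, 219) + p = -39 + 0 = -39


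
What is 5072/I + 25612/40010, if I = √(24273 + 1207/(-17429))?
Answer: 12806/20005 + 2536*√7373389168390/211526455 ≈ 33.195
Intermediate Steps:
I = √7373389168390/17429 (I = √(24273 + 1207*(-1/17429)) = √(24273 - 1207/17429) = √(423052910/17429) = √7373389168390/17429 ≈ 155.80)
5072/I + 25612/40010 = 5072/((√7373389168390/17429)) + 25612/40010 = 5072*(√7373389168390/423052910) + 25612*(1/40010) = 2536*√7373389168390/211526455 + 12806/20005 = 12806/20005 + 2536*√7373389168390/211526455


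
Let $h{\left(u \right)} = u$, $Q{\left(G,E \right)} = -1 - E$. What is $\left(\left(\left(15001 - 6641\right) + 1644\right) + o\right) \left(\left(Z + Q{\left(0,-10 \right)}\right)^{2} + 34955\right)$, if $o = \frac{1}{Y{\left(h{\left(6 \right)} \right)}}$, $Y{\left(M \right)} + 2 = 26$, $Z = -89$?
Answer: $\frac{3309737145}{8} \approx 4.1372 \cdot 10^{8}$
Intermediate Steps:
$Y{\left(M \right)} = 24$ ($Y{\left(M \right)} = -2 + 26 = 24$)
$o = \frac{1}{24} \approx 0.041667$
$\left(\left(\left(15001 - 6641\right) + 1644\right) + o\right) \left(\left(Z + Q{\left(0,-10 \right)}\right)^{2} + 34955\right) = \left(\left(\left(15001 - 6641\right) + 1644\right) + \frac{1}{24}\right) \left(\left(-89 - -9\right)^{2} + 34955\right) = \left(\left(8360 + 1644\right) + \frac{1}{24}\right) \left(\left(-89 + \left(-1 + 10\right)\right)^{2} + 34955\right) = \left(10004 + \frac{1}{24}\right) \left(\left(-89 + 9\right)^{2} + 34955\right) = \frac{240097 \left(\left(-80\right)^{2} + 34955\right)}{24} = \frac{240097 \left(6400 + 34955\right)}{24} = \frac{240097}{24} \cdot 41355 = \frac{3309737145}{8}$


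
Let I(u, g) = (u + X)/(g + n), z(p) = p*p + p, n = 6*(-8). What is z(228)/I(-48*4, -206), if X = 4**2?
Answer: 1657731/22 ≈ 75351.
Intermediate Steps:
X = 16
n = -48
z(p) = p + p**2 (z(p) = p**2 + p = p + p**2)
I(u, g) = (16 + u)/(-48 + g) (I(u, g) = (u + 16)/(g - 48) = (16 + u)/(-48 + g))
z(228)/I(-48*4, -206) = (228*(1 + 228))/(((16 - 48*4)/(-48 - 206))) = (228*229)/(((16 - 192)/(-254))) = 52212/((-1/254*(-176))) = 52212/(88/127) = 52212*(127/88) = 1657731/22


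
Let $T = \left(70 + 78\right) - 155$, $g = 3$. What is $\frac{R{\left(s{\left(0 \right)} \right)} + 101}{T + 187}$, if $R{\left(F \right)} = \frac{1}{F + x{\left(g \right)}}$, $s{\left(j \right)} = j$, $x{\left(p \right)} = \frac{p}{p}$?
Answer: $\frac{17}{30} \approx 0.56667$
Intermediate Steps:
$x{\left(p \right)} = 1$
$T = -7$ ($T = 148 - 155 = -7$)
$R{\left(F \right)} = \frac{1}{1 + F}$ ($R{\left(F \right)} = \frac{1}{F + 1} = \frac{1}{1 + F}$)
$\frac{R{\left(s{\left(0 \right)} \right)} + 101}{T + 187} = \frac{\frac{1}{1 + 0} + 101}{-7 + 187} = \frac{1^{-1} + 101}{180} = \left(1 + 101\right) \frac{1}{180} = 102 \cdot \frac{1}{180} = \frac{17}{30}$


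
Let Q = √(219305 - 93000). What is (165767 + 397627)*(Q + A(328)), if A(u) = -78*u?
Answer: -14413872096 + 563394*√126305 ≈ -1.4214e+10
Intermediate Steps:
Q = √126305 ≈ 355.39
(165767 + 397627)*(Q + A(328)) = (165767 + 397627)*(√126305 - 78*328) = 563394*(√126305 - 25584) = 563394*(-25584 + √126305) = -14413872096 + 563394*√126305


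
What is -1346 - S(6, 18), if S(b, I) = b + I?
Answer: -1370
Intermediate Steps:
S(b, I) = I + b
-1346 - S(6, 18) = -1346 - (18 + 6) = -1346 - 1*24 = -1346 - 24 = -1370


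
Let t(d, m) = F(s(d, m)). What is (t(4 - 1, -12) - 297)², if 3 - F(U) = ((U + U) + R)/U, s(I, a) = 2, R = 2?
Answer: 88209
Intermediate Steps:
F(U) = 3 - (2 + 2*U)/U (F(U) = 3 - ((U + U) + 2)/U = 3 - (2*U + 2)/U = 3 - (2 + 2*U)/U)
t(d, m) = 0 (t(d, m) = (-2 + 2)/2 = (½)*0 = 0)
(t(4 - 1, -12) - 297)² = (0 - 297)² = (-297)² = 88209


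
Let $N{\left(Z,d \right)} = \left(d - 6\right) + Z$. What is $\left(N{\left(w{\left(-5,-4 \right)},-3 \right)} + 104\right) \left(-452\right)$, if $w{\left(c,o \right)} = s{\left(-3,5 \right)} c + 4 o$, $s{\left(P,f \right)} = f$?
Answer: $-24408$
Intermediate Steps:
$w{\left(c,o \right)} = 4 o + 5 c$ ($w{\left(c,o \right)} = 5 c + 4 o = 4 o + 5 c$)
$N{\left(Z,d \right)} = -6 + Z + d$ ($N{\left(Z,d \right)} = \left(-6 + d\right) + Z = -6 + Z + d$)
$\left(N{\left(w{\left(-5,-4 \right)},-3 \right)} + 104\right) \left(-452\right) = \left(\left(-6 + \left(4 \left(-4\right) + 5 \left(-5\right)\right) - 3\right) + 104\right) \left(-452\right) = \left(\left(-6 - 41 - 3\right) + 104\right) \left(-452\right) = \left(-50 + 104\right) \left(-452\right) = 54 \left(-452\right) = -24408$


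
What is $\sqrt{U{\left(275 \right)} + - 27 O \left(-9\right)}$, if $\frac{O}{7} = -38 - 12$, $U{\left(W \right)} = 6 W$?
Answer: $10 i \sqrt{834} \approx 288.79 i$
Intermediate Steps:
$O = -350$ ($O = 7 \left(-38 - 12\right) = 7 \left(-50\right) = -350$)
$\sqrt{U{\left(275 \right)} + - 27 O \left(-9\right)} = \sqrt{6 \cdot 275 + \left(-27\right) \left(-350\right) \left(-9\right)} = \sqrt{1650 + 9450 \left(-9\right)} = \sqrt{1650 - 85050} = \sqrt{-83400} = 10 i \sqrt{834}$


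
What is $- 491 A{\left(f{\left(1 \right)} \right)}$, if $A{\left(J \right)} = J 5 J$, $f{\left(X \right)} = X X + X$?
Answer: $-9820$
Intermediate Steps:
$f{\left(X \right)} = X + X^{2}$ ($f{\left(X \right)} = X^{2} + X = X + X^{2}$)
$A{\left(J \right)} = 5 J^{2}$ ($A{\left(J \right)} = 5 J J = 5 J^{2}$)
$- 491 A{\left(f{\left(1 \right)} \right)} = - 491 \cdot 5 \left(1 \left(1 + 1\right)\right)^{2} = - 491 \cdot 5 \left(1 \cdot 2\right)^{2} = - 491 \cdot 5 \cdot 2^{2} = - 491 \cdot 5 \cdot 4 = \left(-491\right) 20 = -9820$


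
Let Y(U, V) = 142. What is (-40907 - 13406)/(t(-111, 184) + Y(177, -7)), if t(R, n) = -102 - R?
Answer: -54313/151 ≈ -359.69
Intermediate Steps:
(-40907 - 13406)/(t(-111, 184) + Y(177, -7)) = (-40907 - 13406)/((-102 - 1*(-111)) + 142) = -54313/((-102 + 111) + 142) = -54313/(9 + 142) = -54313/151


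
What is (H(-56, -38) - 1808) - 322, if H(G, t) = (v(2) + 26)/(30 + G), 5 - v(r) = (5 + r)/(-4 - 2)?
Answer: -332473/156 ≈ -2131.2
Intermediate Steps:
v(r) = 35/6 + r/6 (v(r) = 5 - (5 + r)/(-4 - 2) = 5 - (5 + r)/(-6) = 5 - (5 + r)*(-1)/6 = 5 - (-⅚ - r/6) = 5 + (⅚ + r/6) = 35/6 + r/6)
H(G, t) = 193/(6*(30 + G)) (H(G, t) = ((35/6 + (⅙)*2) + 26)/(30 + G) = ((35/6 + ⅓) + 26)/(30 + G) = (37/6 + 26)/(30 + G) = 193/(6*(30 + G)))
(H(-56, -38) - 1808) - 322 = (193/(6*(30 - 56)) - 1808) - 322 = ((193/6)/(-26) - 1808) - 322 = ((193/6)*(-1/26) - 1808) - 322 = (-193/156 - 1808) - 322 = -282241/156 - 322 = -332473/156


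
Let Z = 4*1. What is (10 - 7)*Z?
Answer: 12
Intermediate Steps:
Z = 4
(10 - 7)*Z = (10 - 7)*4 = 3*4 = 12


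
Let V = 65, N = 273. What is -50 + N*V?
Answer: 17695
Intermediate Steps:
-50 + N*V = -50 + 273*65 = -50 + 17745 = 17695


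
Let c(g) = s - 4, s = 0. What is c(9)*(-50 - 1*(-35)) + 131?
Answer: 191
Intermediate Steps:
c(g) = -4 (c(g) = 0 - 4 = -4)
c(9)*(-50 - 1*(-35)) + 131 = -4*(-50 - 1*(-35)) + 131 = -4*(-50 + 35) + 131 = -4*(-15) + 131 = 60 + 131 = 191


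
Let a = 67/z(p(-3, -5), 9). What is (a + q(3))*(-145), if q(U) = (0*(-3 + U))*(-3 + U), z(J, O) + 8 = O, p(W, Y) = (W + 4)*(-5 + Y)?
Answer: -9715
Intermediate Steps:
p(W, Y) = (-5 + Y)*(4 + W) (p(W, Y) = (4 + W)*(-5 + Y) = (-5 + Y)*(4 + W))
z(J, O) = -8 + O
a = 67 (a = 67/(-8 + 9) = 67/1 = 67*1 = 67)
q(U) = 0 (q(U) = 0*(-3 + U) = 0)
(a + q(3))*(-145) = (67 + 0)*(-145) = 67*(-145) = -9715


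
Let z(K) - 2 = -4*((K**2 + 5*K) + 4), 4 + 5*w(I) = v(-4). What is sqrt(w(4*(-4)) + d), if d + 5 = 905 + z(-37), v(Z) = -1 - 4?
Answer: I*sqrt(96295)/5 ≈ 62.063*I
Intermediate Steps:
v(Z) = -5
w(I) = -9/5 (w(I) = -4/5 + (1/5)*(-5) = -4/5 - 1 = -9/5)
z(K) = -14 - 20*K - 4*K**2 (z(K) = 2 - 4*((K**2 + 5*K) + 4) = 2 - 4*(4 + K**2 + 5*K) = 2 + (-16 - 20*K - 4*K**2) = -14 - 20*K - 4*K**2)
d = -3850 (d = -5 + (905 + (-14 - 20*(-37) - 4*(-37)**2)) = -5 + (905 + (-14 + 740 - 4*1369)) = -5 + (905 + (-14 + 740 - 5476)) = -5 + (905 - 4750) = -5 - 3845 = -3850)
sqrt(w(4*(-4)) + d) = sqrt(-9/5 - 3850) = sqrt(-19259/5) = I*sqrt(96295)/5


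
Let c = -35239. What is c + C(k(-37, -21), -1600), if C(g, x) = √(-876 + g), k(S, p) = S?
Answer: -35239 + I*√913 ≈ -35239.0 + 30.216*I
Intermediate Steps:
c + C(k(-37, -21), -1600) = -35239 + √(-876 - 37) = -35239 + √(-913) = -35239 + I*√913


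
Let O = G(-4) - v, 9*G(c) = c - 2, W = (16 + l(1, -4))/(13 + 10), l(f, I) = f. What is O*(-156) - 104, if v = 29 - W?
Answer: 101400/23 ≈ 4408.7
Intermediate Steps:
W = 17/23 (W = (16 + 1)/(13 + 10) = 17/23 ≈ 0.73913)
G(c) = -2/9 + c/9 (G(c) = (c - 2)/9 = (-2 + c)/9 = -2/9 + c/9)
v = 650/23 (v = 29 - 1*17/23 = 29 - 17/23 = 650/23 ≈ 28.261)
O = -1996/69 (O = (-2/9 + (1/9)*(-4)) - 1*650/23 = (-2/9 - 4/9) - 650/23 = -2/3 - 650/23 = -1996/69 ≈ -28.928)
O*(-156) - 104 = -1996/69*(-156) - 104 = 103792/23 - 104 = 101400/23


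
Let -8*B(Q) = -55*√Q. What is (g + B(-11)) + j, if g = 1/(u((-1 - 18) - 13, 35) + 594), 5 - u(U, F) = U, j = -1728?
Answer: -1090367/631 + 55*I*√11/8 ≈ -1728.0 + 22.802*I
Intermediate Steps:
u(U, F) = 5 - U
B(Q) = 55*√Q/8 (B(Q) = -(-55)*√Q/8 = 55*√Q/8)
g = 1/631 (g = 1/((5 - ((-1 - 18) - 13)) + 594) = 1/((5 - (-19 - 13)) + 594) = 1/((5 - 1*(-32)) + 594) = 1/((5 + 32) + 594) = 1/(37 + 594) = 1/631 ≈ 0.0015848)
(g + B(-11)) + j = (1/631 + 55*√(-11)/8) - 1728 = (1/631 + 55*(I*√11)/8) - 1728 = (1/631 + 55*I*√11/8) - 1728 = -1090367/631 + 55*I*√11/8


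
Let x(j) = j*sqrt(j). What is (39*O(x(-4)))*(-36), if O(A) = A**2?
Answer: 89856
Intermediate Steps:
x(j) = j**(3/2)
(39*O(x(-4)))*(-36) = (39*((-4)**(3/2))**2)*(-36) = (39*(-8*I)**2)*(-36) = (39*(-64))*(-36) = -2496*(-36) = 89856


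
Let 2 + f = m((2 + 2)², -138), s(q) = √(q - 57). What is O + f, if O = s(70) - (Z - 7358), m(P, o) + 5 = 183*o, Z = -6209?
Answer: -11694 + √13 ≈ -11690.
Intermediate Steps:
s(q) = √(-57 + q)
m(P, o) = -5 + 183*o
f = -25261 (f = -2 + (-5 + 183*(-138)) = -2 + (-5 - 25254) = -2 - 25259 = -25261)
O = 13567 + √13 (O = √(-57 + 70) - (-6209 - 7358) = √13 - 1*(-13567) = √13 + 13567 = 13567 + √13 ≈ 13571.)
O + f = (13567 + √13) - 25261 = -11694 + √13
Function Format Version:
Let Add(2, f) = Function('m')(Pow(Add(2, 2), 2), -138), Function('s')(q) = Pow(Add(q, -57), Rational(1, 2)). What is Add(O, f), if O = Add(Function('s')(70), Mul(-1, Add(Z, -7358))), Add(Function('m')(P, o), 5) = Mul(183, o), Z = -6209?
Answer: Add(-11694, Pow(13, Rational(1, 2))) ≈ -11690.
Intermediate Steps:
Function('s')(q) = Pow(Add(-57, q), Rational(1, 2))
Function('m')(P, o) = Add(-5, Mul(183, o))
f = -25261 (f = Add(-2, Add(-5, Mul(183, -138))) = Add(-2, Add(-5, -25254)) = Add(-2, -25259) = -25261)
O = Add(13567, Pow(13, Rational(1, 2))) (O = Add(Pow(Add(-57, 70), Rational(1, 2)), Mul(-1, Add(-6209, -7358))) = Add(Pow(13, Rational(1, 2)), Mul(-1, -13567)) = Add(Pow(13, Rational(1, 2)), 13567) = Add(13567, Pow(13, Rational(1, 2))) ≈ 13571.)
Add(O, f) = Add(Add(13567, Pow(13, Rational(1, 2))), -25261) = Add(-11694, Pow(13, Rational(1, 2)))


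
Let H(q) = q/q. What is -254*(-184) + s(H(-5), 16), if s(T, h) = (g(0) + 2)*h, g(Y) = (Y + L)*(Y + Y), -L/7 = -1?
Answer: 46768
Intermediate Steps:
L = 7 (L = -7*(-1) = 7)
H(q) = 1
g(Y) = 2*Y*(7 + Y) (g(Y) = (Y + 7)*(Y + Y) = (7 + Y)*(2*Y) = 2*Y*(7 + Y))
s(T, h) = 2*h (s(T, h) = (2*0*(7 + 0) + 2)*h = (2*0*7 + 2)*h = (0 + 2)*h = 2*h)
-254*(-184) + s(H(-5), 16) = -254*(-184) + 2*16 = 46736 + 32 = 46768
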